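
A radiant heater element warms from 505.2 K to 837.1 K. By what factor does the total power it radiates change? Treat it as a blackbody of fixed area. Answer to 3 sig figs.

P ∝ T⁴, so P₂/P₁ = (T₂/T₁)⁴ = (837.1/505.2)⁴ = (1.65697)⁴ = 7.54.

P₂/P₁ ≈ 7.54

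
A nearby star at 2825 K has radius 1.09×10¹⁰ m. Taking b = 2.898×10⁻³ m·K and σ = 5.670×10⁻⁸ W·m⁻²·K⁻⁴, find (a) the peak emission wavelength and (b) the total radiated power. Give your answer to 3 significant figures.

λ_max ≈ 1.03 μm; P ≈ 5.39×10²⁷ W

(a) λ_max = b/T = 2.898×10⁻³/2825 = 1.026×10⁻⁶ m = 1.03 μm.
Surface area A = 4πR² = 4π(1.09×10¹⁰ m)² = 1.49301×10²¹ m².
(b) P = σAT⁴ = 5.670×10⁻⁸×1.49301×10²¹×(2825)⁴ = 5.39×10²⁷ W.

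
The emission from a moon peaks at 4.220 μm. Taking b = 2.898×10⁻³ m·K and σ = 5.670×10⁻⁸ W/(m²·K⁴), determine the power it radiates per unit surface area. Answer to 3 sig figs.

I ≈ 1.26×10⁴ W/m²

Wien's law: T = b/λ_max = 2.898×10⁻³/4.220×10⁻⁶ = 686.730 K.
Then I = σT⁴ = 5.670×10⁻⁸×(686.730)⁴ = 1.26×10⁴ W/m².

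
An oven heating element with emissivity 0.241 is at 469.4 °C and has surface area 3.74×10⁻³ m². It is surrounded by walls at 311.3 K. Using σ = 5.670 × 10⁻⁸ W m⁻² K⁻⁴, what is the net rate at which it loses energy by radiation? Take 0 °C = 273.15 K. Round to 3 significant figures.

Net loss ≈ 15.1 W

T = 469.4 °C + 273.15 = 742.55 K.
Area A = 3.74×10⁻³ m².
Net radiated power P_net = εσA(T⁴ − T₀⁴) = 0.241×5.670×10⁻⁸×3.74×10⁻³×(742.55⁴ − 311.3⁴).
T⁴ − T₀⁴ = 3.04020×10¹¹ − 9.39110×10⁹ = 2.94629×10¹¹ K⁴, so P_net = 15.1 W.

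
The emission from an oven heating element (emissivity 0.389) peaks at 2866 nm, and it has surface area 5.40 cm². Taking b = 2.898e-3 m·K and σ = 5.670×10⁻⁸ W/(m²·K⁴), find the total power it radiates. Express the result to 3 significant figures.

P ≈ 12.5 W

Wien's law: T = b/λ_max = 2.898×10⁻³/2.866×10⁻⁶ = 1011.17 K.
Area A = 5.40 cm² = 5.40×10⁻⁴ m².
Then P = εσAT⁴ = 0.389×5.670×10⁻⁸×5.40×10⁻⁴×(1011.17)⁴ = 12.5 W.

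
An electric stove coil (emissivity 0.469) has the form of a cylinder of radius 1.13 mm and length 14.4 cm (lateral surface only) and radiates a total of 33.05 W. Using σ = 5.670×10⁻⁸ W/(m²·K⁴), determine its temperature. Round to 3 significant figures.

Lateral area A = 2πrL = 2π×1.13×10⁻³×0.144 = 1.02240×10⁻³ m².
P = εσAT⁴ ⇒ T = (P/(εσA))^(1/4) = (33.05/(0.469×5.670×10⁻⁸×1.02240×10⁻³))^(1/4) = 1.05×10³ K.

T ≈ 1.05×10³ K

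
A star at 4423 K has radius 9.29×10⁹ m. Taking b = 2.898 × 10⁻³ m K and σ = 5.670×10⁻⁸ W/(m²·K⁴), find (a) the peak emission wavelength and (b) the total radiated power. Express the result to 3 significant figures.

λ_max ≈ 0.655 μm; P ≈ 2.35×10²⁸ W

(a) λ_max = b/T = 2.898×10⁻³/4423 = 6.552×10⁻⁷ m = 0.655 μm.
Surface area A = 4πR² = 4π(9.29×10⁹ m)² = 1.08453×10²¹ m².
(b) P = σAT⁴ = 5.670×10⁻⁸×1.08453×10²¹×(4423)⁴ = 2.35×10²⁸ W.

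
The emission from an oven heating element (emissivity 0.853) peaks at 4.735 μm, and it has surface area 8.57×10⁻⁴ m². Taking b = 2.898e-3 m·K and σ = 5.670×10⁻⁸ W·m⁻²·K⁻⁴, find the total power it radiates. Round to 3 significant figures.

P ≈ 5.82 W

Wien's law: T = b/λ_max = 2.898×10⁻³/4.735×10⁻⁶ = 612.038 K.
Area A = 8.57×10⁻⁴ m².
Then P = εσAT⁴ = 0.853×5.670×10⁻⁸×8.57×10⁻⁴×(612.038)⁴ = 5.82 W.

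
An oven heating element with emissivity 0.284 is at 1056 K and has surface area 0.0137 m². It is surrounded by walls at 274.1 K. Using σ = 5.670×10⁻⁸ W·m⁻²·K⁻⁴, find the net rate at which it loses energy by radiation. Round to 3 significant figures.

Area A = 0.0137 m².
Net radiated power P_net = εσA(T⁴ − T₀⁴) = 0.284×5.670×10⁻⁸×0.0137×(1056⁴ − 274.1⁴).
T⁴ − T₀⁴ = 1.24353×10¹² − 5.64464×10⁹ = 1.23789×10¹² K⁴, so P_net = 273 W.

Net loss ≈ 273 W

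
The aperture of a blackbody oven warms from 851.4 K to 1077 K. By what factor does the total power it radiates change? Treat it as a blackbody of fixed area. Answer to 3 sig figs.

P₂/P₁ ≈ 2.56

P ∝ T⁴, so P₂/P₁ = (T₂/T₁)⁴ = (1077/851.4)⁴ = (1.26498)⁴ = 2.56.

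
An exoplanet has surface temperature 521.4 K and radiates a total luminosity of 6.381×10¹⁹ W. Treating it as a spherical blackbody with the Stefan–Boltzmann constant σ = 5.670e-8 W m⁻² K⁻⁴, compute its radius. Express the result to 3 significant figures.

R ≈ 3.48×10⁷ m

L = 4πR²σT⁴ ⇒ R = √(L/(4πσT⁴)).
σT⁴ = 4190.51 W/m², so R = √(6.381×10¹⁹/(4π×4190.51)) = 3.48×10⁷ m.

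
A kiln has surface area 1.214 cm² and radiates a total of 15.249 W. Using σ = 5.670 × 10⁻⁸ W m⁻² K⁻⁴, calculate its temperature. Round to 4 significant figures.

T ≈ 1220 K

Area A = 1.214 cm² = 1.214×10⁻⁴ m².
P = σAT⁴ ⇒ T = (P/(σA))^(1/4) = (15.249/(5.670×10⁻⁸×1.214×10⁻⁴))^(1/4) = 1220 K.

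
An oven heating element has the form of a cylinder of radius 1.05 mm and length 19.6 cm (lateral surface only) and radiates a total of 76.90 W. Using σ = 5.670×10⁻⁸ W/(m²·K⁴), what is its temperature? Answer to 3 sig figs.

T ≈ 1.01×10³ K

Lateral area A = 2πrL = 2π×1.05×10⁻³×0.196 = 1.29308×10⁻³ m².
P = σAT⁴ ⇒ T = (P/(σA))^(1/4) = (76.90/(5.670×10⁻⁸×1.29308×10⁻³))^(1/4) = 1.01×10³ K.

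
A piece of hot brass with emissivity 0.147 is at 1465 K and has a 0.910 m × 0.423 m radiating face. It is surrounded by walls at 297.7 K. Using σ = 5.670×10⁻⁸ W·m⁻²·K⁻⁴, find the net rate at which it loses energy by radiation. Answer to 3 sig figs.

Net loss ≈ 1.48×10⁴ W

Area A = 0.910 × 0.423 = 0.38493 m².
Net radiated power P_net = εσA(T⁴ − T₀⁴) = 0.147×5.670×10⁻⁸×0.38493×(1465⁴ − 297.7⁴).
T⁴ − T₀⁴ = 4.60628×10¹² − 7.85444×10⁹ = 4.59843×10¹² K⁴, so P_net = 1.48×10⁴ W.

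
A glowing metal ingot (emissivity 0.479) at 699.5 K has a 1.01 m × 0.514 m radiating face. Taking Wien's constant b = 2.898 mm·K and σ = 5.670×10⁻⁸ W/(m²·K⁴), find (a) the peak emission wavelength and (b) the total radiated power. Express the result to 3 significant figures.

(a) λ_max = b/T = 2.898×10⁻³/699.5 = 4.143×10⁻⁶ m = 4.14 μm.
Area A = 1.01 × 0.514 = 0.51914 m².
(b) P = εσAT⁴ = 0.479×5.670×10⁻⁸×0.51914×(699.5)⁴ = 3.38×10³ W.

λ_max ≈ 4.14 μm; P ≈ 3.38×10³ W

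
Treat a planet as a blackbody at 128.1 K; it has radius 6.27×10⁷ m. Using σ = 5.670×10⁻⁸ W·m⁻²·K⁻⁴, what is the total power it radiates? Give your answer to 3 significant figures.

P ≈ 7.54×10¹⁷ W

Surface area A = 4πR² = 4π(6.27×10⁷ m)² = 4.94020×10¹⁶ m².
P = σAT⁴ = 5.670×10⁻⁸ × 4.94020×10¹⁶ × (128.1)⁴ = 7.54×10¹⁷ W.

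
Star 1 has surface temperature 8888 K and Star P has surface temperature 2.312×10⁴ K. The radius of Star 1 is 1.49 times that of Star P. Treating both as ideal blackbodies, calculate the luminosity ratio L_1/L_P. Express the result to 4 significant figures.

L_1/L_P ≈ 0.04849

L ∝ R²T⁴, so L_1/L_P = (R_1/R_P)²(T_1/T_P)⁴ = (1.49)² × (8888/2.312×10⁴)⁴ = 2.2201 × 0.0218406 = 0.04849.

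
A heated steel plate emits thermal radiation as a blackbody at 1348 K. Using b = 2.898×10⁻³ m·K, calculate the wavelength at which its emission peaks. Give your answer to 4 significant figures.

Wien's displacement law: λ_max = b/T = (2.898×10⁻³ m·K)/(1348 K) = 2.1499×10⁻⁶ m.
That is 2150 nm, in the infrared range.

λ_max ≈ 2150 nm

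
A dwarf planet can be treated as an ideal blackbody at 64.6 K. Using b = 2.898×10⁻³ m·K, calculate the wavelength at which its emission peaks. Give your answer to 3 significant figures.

λ_max ≈ 44.9 μm

Wien's displacement law: λ_max = b/T = (2.898×10⁻³ m·K)/(64.6 K) = 4.486×10⁻⁵ m.
That is 44.9 μm, in the infrared range.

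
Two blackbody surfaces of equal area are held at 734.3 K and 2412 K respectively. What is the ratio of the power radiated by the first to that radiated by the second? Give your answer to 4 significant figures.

P₁/P₂ ≈ 8.590×10⁻³

With equal areas, P₁/P₂ = (T₁/T₂)⁴ = (734.3/2412)⁴ = 8.590×10⁻³.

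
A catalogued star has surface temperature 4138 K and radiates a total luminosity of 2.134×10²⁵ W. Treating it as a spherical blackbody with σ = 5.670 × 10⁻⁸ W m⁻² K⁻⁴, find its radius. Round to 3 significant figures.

L = 4πR²σT⁴ ⇒ R = √(L/(4πσT⁴)).
σT⁴ = 1.66244×10⁷ W/m², so R = √(2.134×10²⁵/(4π×1.66244×10⁷)) = 3.20×10⁸ m.

R ≈ 3.20×10⁸ m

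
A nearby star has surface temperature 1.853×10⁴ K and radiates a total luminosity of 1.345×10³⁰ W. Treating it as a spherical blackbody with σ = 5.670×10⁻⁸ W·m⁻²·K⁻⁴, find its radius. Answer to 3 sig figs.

L = 4πR²σT⁴ ⇒ R = √(L/(4πσT⁴)).
σT⁴ = 6.68474×10⁹ W/m², so R = √(1.345×10³⁰/(4π×6.68474×10⁹)) = 4.00×10⁹ m.

R ≈ 4.00×10⁹ m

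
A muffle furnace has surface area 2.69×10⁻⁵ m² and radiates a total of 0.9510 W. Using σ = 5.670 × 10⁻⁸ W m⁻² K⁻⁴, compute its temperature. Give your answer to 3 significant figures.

T ≈ 889 K

Area A = 2.69×10⁻⁵ m².
P = σAT⁴ ⇒ T = (P/(σA))^(1/4) = (0.9510/(5.670×10⁻⁸×2.69×10⁻⁵))^(1/4) = 889 K.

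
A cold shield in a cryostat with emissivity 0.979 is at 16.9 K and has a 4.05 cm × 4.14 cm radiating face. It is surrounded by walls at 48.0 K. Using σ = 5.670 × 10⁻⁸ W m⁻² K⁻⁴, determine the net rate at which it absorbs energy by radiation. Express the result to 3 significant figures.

Area A = 0.0405 × 0.0414 = 1.6767×10⁻³ m².
Net radiated power P_net = εσA(T⁴ − T₀⁴) = 0.979×5.670×10⁻⁸×1.6767×10⁻³×(16.9⁴ − 48.0⁴).
T⁴ − T₀⁴ = 81573.1 − 5.30842×10⁶ = -5.22685×10⁶ K⁴, so P_net = -4.86×10⁻⁴ W — negative, meaning a net gain of 4.86×10⁻⁴ W.

Net gain ≈ 4.86×10⁻⁴ W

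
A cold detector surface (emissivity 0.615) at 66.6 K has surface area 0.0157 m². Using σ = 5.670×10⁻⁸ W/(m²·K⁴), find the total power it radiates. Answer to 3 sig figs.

P ≈ 0.0108 W

Area A = 0.0157 m².
P = εσAT⁴ = 0.615 × 5.670×10⁻⁸ × 0.0157 × (66.6)⁴ = 0.0108 W.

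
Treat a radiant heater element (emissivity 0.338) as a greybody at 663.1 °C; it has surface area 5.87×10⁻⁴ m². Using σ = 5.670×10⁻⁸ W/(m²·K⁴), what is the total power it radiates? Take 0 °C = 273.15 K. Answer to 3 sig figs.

P ≈ 8.64 W

T = 663.1 °C + 273.15 = 936.25 K.
Area A = 5.87×10⁻⁴ m².
P = εσAT⁴ = 0.338 × 5.670×10⁻⁸ × 5.87×10⁻⁴ × (936.25)⁴ = 8.64 W.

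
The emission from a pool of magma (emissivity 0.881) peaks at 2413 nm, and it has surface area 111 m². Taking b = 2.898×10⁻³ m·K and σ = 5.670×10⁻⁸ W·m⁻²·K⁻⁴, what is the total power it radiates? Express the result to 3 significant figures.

P ≈ 1.15×10⁷ W

Wien's law: T = b/λ_max = 2.898×10⁻³/2.413×10⁻⁶ = 1200.99 K.
Area A = 111 m².
Then P = εσAT⁴ = 0.881×5.670×10⁻⁸×111×(1200.99)⁴ = 1.15×10⁷ W.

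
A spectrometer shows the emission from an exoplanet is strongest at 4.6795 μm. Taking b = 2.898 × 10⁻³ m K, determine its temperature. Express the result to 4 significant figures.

T ≈ 619.3 K

Wien's law gives T = b/λ_max = (2.898×10⁻³ m·K)/(4.6795×10⁻⁶ m) = 619.3 K.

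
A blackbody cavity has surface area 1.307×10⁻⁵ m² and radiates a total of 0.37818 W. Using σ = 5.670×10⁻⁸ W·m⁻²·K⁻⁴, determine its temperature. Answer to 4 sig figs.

T ≈ 845.2 K

Area A = 1.307×10⁻⁵ m².
P = σAT⁴ ⇒ T = (P/(σA))^(1/4) = (0.37818/(5.670×10⁻⁸×1.307×10⁻⁵))^(1/4) = 845.2 K.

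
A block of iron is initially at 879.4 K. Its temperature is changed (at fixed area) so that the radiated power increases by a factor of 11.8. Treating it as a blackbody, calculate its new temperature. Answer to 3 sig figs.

T₂ ≈ 1.63×10³ K

P ∝ T⁴, so T₂/T₁ = (P₂/P₁)^(1/4) = (11.8)^(1/4) = 1.85341.
T₂ = 879.4 × 1.85341 = 1.63×10³ K.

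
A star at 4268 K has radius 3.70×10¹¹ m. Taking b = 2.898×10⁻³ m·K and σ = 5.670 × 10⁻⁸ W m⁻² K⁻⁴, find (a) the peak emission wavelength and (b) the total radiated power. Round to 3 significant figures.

(a) λ_max = b/T = 2.898×10⁻³/4268 = 6.790×10⁻⁷ m = 679 nm.
Surface area A = 4πR² = 4π(3.70×10¹¹ m)² = 1.72034×10²⁴ m².
(b) P = σAT⁴ = 5.670×10⁻⁸×1.72034×10²⁴×(4268)⁴ = 3.24×10³¹ W.

λ_max ≈ 679 nm; P ≈ 3.24×10³¹ W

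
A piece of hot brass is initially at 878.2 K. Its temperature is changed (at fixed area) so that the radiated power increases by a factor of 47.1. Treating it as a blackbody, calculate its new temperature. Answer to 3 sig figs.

P ∝ T⁴, so T₂/T₁ = (P₂/P₁)^(1/4) = (47.1)^(1/4) = 2.61972.
T₂ = 878.2 × 2.61972 = 2.30×10³ K.

T₂ ≈ 2.30×10³ K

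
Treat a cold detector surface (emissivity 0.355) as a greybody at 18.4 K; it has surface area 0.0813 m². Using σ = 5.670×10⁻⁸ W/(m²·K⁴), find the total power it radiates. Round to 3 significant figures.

Area A = 0.0813 m².
P = εσAT⁴ = 0.355 × 5.670×10⁻⁸ × 0.0813 × (18.4)⁴ = 1.88×10⁻⁴ W.

P ≈ 1.88×10⁻⁴ W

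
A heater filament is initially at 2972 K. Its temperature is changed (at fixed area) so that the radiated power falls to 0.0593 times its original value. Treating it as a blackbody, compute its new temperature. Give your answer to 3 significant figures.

T₂ ≈ 1.47×10³ K

P ∝ T⁴, so T₂/T₁ = (P₂/P₁)^(1/4) = (0.0593)^(1/4) = 0.493473.
T₂ = 2972 × 0.493473 = 1.47×10³ K.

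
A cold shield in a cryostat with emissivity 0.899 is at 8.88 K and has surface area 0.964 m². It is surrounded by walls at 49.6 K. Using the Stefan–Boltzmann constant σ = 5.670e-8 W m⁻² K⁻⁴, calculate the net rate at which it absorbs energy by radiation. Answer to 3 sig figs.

Area A = 0.964 m².
Net radiated power P_net = εσA(T⁴ − T₀⁴) = 0.899×5.670×10⁻⁸×0.964×(8.88⁴ − 49.6⁴).
T⁴ − T₀⁴ = 6218.02 − 6.05239×10⁶ = -6.04617×10⁶ K⁴, so P_net = -0.297 W — negative, meaning a net gain of 0.297 W.

Net gain ≈ 0.297 W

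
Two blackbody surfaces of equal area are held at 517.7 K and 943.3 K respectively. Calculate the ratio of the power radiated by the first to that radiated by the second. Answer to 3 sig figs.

With equal areas, P₁/P₂ = (T₁/T₂)⁴ = (517.7/943.3)⁴ = 0.0907.

P₁/P₂ ≈ 0.0907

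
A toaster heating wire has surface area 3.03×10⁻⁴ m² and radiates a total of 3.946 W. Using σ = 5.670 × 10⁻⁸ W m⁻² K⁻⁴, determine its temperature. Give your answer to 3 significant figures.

Area A = 3.03×10⁻⁴ m².
P = σAT⁴ ⇒ T = (P/(σA))^(1/4) = (3.946/(5.670×10⁻⁸×3.03×10⁻⁴))^(1/4) = 692 K.

T ≈ 692 K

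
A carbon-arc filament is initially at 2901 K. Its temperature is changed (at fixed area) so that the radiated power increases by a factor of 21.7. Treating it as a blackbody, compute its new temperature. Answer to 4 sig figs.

P ∝ T⁴, so T₂/T₁ = (P₂/P₁)^(1/4) = (21.7)^(1/4) = 2.15832.
T₂ = 2901 × 2.15832 = 6261 K.

T₂ ≈ 6261 K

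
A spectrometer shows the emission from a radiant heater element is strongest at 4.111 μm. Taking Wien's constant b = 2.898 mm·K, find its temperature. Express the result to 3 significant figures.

T ≈ 705 K

Wien's law gives T = b/λ_max = (2.898×10⁻³ m·K)/(4.111×10⁻⁶ m) = 705 K.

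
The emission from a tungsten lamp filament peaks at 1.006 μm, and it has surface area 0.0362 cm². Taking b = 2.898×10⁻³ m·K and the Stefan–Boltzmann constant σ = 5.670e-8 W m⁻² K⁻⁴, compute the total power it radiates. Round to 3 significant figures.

Wien's law: T = b/λ_max = 2.898×10⁻³/1.006×10⁻⁶ = 2880.72 K.
Area A = 0.0362 cm² = 3.62×10⁻⁶ m².
Then P = σAT⁴ = 5.670×10⁻⁸×3.62×10⁻⁶×(2880.72)⁴ = 14.1 W.

P ≈ 14.1 W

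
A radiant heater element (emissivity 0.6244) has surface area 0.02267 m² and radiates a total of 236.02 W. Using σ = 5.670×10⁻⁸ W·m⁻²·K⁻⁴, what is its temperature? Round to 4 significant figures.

T ≈ 736.4 K

Area A = 0.02267 m².
P = εσAT⁴ ⇒ T = (P/(εσA))^(1/4) = (236.02/(0.6244×5.670×10⁻⁸×0.02267))^(1/4) = 736.4 K.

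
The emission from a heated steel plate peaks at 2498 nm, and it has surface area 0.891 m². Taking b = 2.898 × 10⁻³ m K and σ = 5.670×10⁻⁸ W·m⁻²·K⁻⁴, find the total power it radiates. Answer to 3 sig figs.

P ≈ 9.15×10⁴ W

Wien's law: T = b/λ_max = 2.898×10⁻³/2.498×10⁻⁶ = 1160.13 K.
Area A = 0.891 m².
Then P = σAT⁴ = 5.670×10⁻⁸×0.891×(1160.13)⁴ = 9.15×10⁴ W.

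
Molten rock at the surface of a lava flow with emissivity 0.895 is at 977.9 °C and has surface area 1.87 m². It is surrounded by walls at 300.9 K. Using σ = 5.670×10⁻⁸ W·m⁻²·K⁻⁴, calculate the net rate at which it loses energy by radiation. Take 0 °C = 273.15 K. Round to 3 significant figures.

Net loss ≈ 2.32×10⁵ W

T = 977.9 °C + 273.15 = 1251.05 K.
Area A = 1.87 m².
Net radiated power P_net = εσA(T⁴ − T₀⁴) = 0.895×5.670×10⁻⁸×1.87×(1251.05⁴ − 300.9⁴).
T⁴ − T₀⁴ = 2.44962×10¹² − 8.19764×10⁹ = 2.44142×10¹² K⁴, so P_net = 2.32×10⁵ W.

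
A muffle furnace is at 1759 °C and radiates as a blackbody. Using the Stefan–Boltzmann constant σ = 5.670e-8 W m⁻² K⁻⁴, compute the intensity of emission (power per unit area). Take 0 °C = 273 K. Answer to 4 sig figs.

I ≈ 9.667×10⁵ W/m²

T = 1759 °C + 273 = 2032 K.
Stefan–Boltzmann: I = σT⁴ = 5.670×10⁻⁸ × (2032)⁴ = 9.667×10⁵ W/m².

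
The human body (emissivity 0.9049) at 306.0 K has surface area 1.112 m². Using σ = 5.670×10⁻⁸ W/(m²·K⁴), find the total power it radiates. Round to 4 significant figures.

P ≈ 500.2 W

Area A = 1.112 m².
P = εσAT⁴ = 0.9049 × 5.670×10⁻⁸ × 1.112 × (306.0)⁴ = 500.2 W.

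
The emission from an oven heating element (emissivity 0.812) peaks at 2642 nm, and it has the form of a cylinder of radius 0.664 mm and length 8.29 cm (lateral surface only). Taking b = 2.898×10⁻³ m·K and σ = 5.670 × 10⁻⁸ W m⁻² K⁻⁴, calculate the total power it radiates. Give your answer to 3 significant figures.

Wien's law: T = b/λ_max = 2.898×10⁻³/2.642×10⁻⁶ = 1096.90 K.
Lateral area A = 2πrL = 2π×6.64×10⁻⁴×0.0829 = 3.45862×10⁻⁴ m².
Then P = εσAT⁴ = 0.812×5.670×10⁻⁸×3.45862×10⁻⁴×(1096.90)⁴ = 23.1 W.

P ≈ 23.1 W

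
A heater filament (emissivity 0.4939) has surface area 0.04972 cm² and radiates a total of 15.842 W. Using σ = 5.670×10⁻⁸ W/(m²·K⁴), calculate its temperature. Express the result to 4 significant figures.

Area A = 0.04972 cm² = 4.972×10⁻⁶ m².
P = εσAT⁴ ⇒ T = (P/(εσA))^(1/4) = (15.842/(0.4939×5.670×10⁻⁸×4.972×10⁻⁶))^(1/4) = 3266 K.

T ≈ 3266 K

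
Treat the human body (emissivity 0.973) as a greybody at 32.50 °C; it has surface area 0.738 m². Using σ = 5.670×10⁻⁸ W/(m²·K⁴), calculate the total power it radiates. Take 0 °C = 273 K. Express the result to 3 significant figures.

P ≈ 355 W

T = 32.50 °C + 273 = 305.50 K.
Area A = 0.738 m².
P = εσAT⁴ = 0.973 × 5.670×10⁻⁸ × 0.738 × (305.50)⁴ = 355 W.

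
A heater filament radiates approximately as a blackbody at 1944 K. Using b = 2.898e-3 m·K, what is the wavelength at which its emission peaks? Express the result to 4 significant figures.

λ_max ≈ 1491 nm

Wien's displacement law: λ_max = b/T = (2.898×10⁻³ m·K)/(1944 K) = 1.4907×10⁻⁶ m.
That is 1491 nm, in the infrared range.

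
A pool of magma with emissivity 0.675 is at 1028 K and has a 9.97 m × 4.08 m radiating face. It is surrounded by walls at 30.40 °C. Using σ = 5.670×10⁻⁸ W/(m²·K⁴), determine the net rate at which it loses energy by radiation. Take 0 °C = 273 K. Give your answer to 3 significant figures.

Net loss ≈ 1.73×10⁶ W

Surroundings: T = 30.40 °C + 273 = 303.40 K.
Area A = 9.97 × 4.08 = 40.6776 m².
Net radiated power P_net = εσA(T⁴ − T₀⁴) = 0.675×5.670×10⁻⁸×40.6776×(1028⁴ − 303.40⁴).
T⁴ − T₀⁴ = 1.11679×10¹² − 8.47349×10⁹ = 1.10832×10¹² K⁴, so P_net = 1.73×10⁶ W.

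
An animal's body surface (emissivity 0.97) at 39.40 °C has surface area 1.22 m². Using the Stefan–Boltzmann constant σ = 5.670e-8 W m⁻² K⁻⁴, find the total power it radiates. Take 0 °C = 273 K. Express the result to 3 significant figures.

T = 39.40 °C + 273 = 312.40 K.
Area A = 1.22 m².
P = εσAT⁴ = 0.97 × 5.670×10⁻⁸ × 1.22 × (312.40)⁴ = 639 W.

P ≈ 639 W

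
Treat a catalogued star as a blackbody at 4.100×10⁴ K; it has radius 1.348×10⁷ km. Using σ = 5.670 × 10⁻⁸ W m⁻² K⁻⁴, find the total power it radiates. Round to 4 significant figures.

Surface area A = 4πR² = 4π(1.348×10¹⁰ m)² = 2.28344×10²¹ m².
P = σAT⁴ = 5.670×10⁻⁸ × 2.28344×10²¹ × (4.100×10⁴)⁴ = 3.659×10³² W.

P ≈ 3.659×10³² W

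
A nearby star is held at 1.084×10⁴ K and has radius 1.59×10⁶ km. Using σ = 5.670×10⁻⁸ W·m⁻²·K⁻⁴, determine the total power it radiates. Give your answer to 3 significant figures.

P ≈ 2.49×10²⁸ W

Surface area A = 4πR² = 4π(1.59×10⁹ m)² = 3.17690×10¹⁹ m².
P = σAT⁴ = 5.670×10⁻⁸ × 3.17690×10¹⁹ × (1.084×10⁴)⁴ = 2.49×10²⁸ W.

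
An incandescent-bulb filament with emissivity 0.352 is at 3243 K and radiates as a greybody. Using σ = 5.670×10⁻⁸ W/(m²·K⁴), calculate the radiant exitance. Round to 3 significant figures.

Stefan–Boltzmann: I = εσT⁴ = 0.352 × 5.670×10⁻⁸ × (3243)⁴ = 2.21×10⁶ W/m².

I ≈ 2.21×10⁶ W/m²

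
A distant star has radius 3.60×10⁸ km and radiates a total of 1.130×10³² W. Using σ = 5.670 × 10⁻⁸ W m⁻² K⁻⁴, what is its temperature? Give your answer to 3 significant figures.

T ≈ 5.91×10³ K

Surface area A = 4πR² = 4π(3.60×10¹¹ m)² = 1.62860×10²⁴ m².
P = σAT⁴ ⇒ T = (P/(σA))^(1/4) = (1.130×10³²/(5.670×10⁻⁸×1.62860×10²⁴))^(1/4) = 5.91×10³ K.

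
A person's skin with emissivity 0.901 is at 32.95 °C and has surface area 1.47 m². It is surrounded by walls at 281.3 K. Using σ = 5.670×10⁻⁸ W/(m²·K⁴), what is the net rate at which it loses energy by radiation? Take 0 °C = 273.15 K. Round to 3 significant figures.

Net loss ≈ 189 W

T = 32.95 °C + 273.15 = 306.10 K.
Area A = 1.47 m².
Net radiated power P_net = εσA(T⁴ − T₀⁴) = 0.901×5.670×10⁻⁸×1.47×(306.10⁴ − 281.3⁴).
T⁴ − T₀⁴ = 8.77917×10⁹ − 6.26151×10⁹ = 2.51766×10⁹ K⁴, so P_net = 189 W.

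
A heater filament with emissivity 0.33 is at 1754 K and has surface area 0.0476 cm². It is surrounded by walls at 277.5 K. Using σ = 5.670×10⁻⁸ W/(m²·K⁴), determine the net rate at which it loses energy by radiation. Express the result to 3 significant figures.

Net loss ≈ 0.842 W

Area A = 0.0476 cm² = 4.76×10⁻⁶ m².
Net radiated power P_net = εσA(T⁴ − T₀⁴) = 0.33×5.670×10⁻⁸×4.76×10⁻⁶×(1754⁴ − 277.5⁴).
T⁴ − T₀⁴ = 9.46495×10¹² − 5.92996×10⁹ = 9.45902×10¹² K⁴, so P_net = 0.842 W.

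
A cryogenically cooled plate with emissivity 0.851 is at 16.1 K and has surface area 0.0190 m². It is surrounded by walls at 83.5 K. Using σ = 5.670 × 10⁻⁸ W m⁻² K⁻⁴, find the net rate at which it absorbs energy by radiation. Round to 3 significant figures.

Area A = 0.0190 m².
Net radiated power P_net = εσA(T⁴ − T₀⁴) = 0.851×5.670×10⁻⁸×0.0190×(16.1⁴ − 83.5⁴).
T⁴ − T₀⁴ = 67189.8 − 4.86123×10⁷ = -4.85451×10⁷ K⁴, so P_net = -0.0445 W — negative, meaning a net gain of 0.0445 W.

Net gain ≈ 0.0445 W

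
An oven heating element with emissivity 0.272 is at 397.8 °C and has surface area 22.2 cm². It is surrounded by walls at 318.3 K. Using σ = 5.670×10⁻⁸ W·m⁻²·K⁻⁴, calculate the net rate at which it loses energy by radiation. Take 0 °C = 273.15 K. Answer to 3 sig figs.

T = 397.8 °C + 273.15 = 670.95 K.
Area A = 22.2 cm² = 2.22×10⁻³ m².
Net radiated power P_net = εσA(T⁴ − T₀⁴) = 0.272×5.670×10⁻⁸×2.22×10⁻³×(670.95⁴ − 318.3⁴).
T⁴ − T₀⁴ = 2.02657×10¹¹ − 1.02647×10¹⁰ = 1.92392×10¹¹ K⁴, so P_net = 6.59 W.

Net loss ≈ 6.59 W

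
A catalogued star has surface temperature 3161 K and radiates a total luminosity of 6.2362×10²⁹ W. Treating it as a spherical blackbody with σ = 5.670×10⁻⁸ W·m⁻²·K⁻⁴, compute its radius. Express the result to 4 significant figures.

R ≈ 9.363×10¹⁰ m

L = 4πR²σT⁴ ⇒ R = √(L/(4πσT⁴)).
σT⁴ = 5.66084×10⁶ W/m², so R = √(6.2362×10²⁹/(4π×5.66084×10⁶)) = 9.363×10¹⁰ m.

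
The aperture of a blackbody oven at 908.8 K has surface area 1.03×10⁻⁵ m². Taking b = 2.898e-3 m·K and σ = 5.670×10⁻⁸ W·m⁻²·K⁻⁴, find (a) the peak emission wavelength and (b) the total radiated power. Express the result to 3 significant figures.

(a) λ_max = b/T = 2.898×10⁻³/908.8 = 3.189×10⁻⁶ m = 3.19 μm.
Area A = 1.03×10⁻⁵ m².
(b) P = σAT⁴ = 5.670×10⁻⁸×1.03×10⁻⁵×(908.8)⁴ = 0.398 W.

λ_max ≈ 3.19 μm; P ≈ 0.398 W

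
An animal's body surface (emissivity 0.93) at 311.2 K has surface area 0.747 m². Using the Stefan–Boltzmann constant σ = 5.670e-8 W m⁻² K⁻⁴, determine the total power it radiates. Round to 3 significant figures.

P ≈ 369 W

Area A = 0.747 m².
P = εσAT⁴ = 0.93 × 5.670×10⁻⁸ × 0.747 × (311.2)⁴ = 369 W.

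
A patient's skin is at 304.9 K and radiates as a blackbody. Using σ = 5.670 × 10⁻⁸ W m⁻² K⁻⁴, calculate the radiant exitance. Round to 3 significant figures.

Stefan–Boltzmann: I = σT⁴ = 5.670×10⁻⁸ × (304.9)⁴ = 490 W/m².

I ≈ 490 W/m²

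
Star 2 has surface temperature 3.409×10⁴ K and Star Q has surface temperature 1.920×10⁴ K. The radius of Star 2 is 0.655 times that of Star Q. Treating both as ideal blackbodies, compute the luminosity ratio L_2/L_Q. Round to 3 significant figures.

L ∝ R²T⁴, so L_2/L_Q = (R_2/R_Q)²(T_2/T_Q)⁴ = (0.655)² × (3.409×10⁴/1.920×10⁴)⁴ = 0.429025 × 9.93809 = 4.26.

L_2/L_Q ≈ 4.26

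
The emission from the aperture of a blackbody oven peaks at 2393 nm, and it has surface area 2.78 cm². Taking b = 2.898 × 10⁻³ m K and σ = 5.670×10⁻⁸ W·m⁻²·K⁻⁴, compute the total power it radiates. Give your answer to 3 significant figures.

Wien's law: T = b/λ_max = 2.898×10⁻³/2.393×10⁻⁶ = 1211.03 K.
Area A = 2.78 cm² = 2.78×10⁻⁴ m².
Then P = σAT⁴ = 5.670×10⁻⁸×2.78×10⁻⁴×(1211.03)⁴ = 33.9 W.

P ≈ 33.9 W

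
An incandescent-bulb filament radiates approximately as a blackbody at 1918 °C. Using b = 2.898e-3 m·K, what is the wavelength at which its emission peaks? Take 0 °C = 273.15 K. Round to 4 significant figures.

λ_max ≈ 1.323 μm

T = 1918 °C + 273.15 = 2191.15 K.
Wien's displacement law: λ_max = b/T = (2.898×10⁻³ m·K)/(2191.15 K) = 1.3226×10⁻⁶ m.
That is 1.323 μm, in the infrared range.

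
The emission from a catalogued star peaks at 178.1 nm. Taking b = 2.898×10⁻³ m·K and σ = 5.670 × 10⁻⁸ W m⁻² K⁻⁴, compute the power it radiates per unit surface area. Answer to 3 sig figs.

I ≈ 3.97×10⁹ W/m²

Wien's law: T = b/λ_max = 2.898×10⁻³/1.781×10⁻⁷ = 16271.8 K.
Then I = σT⁴ = 5.670×10⁻⁸×(16271.8)⁴ = 3.97×10⁹ W/m².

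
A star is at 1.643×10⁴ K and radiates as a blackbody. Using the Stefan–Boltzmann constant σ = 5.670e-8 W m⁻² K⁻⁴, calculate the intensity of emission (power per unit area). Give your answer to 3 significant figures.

Stefan–Boltzmann: I = σT⁴ = 5.670×10⁻⁸ × (1.643×10⁴)⁴ = 4.13×10⁹ W/m².

I ≈ 4.13×10⁹ W/m²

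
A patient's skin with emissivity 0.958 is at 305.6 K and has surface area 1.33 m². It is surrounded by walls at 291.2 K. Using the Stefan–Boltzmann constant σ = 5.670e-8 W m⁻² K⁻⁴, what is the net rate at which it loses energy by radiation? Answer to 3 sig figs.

Net loss ≈ 111 W

Area A = 1.33 m².
Net radiated power P_net = εσA(T⁴ − T₀⁴) = 0.958×5.670×10⁻⁸×1.33×(305.6⁴ − 291.2⁴).
T⁴ − T₀⁴ = 8.72195×10⁹ − 7.19061×10⁹ = 1.53134×10⁹ K⁴, so P_net = 111 W.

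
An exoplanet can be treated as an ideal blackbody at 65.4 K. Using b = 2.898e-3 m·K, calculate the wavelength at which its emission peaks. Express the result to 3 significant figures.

Wien's displacement law: λ_max = b/T = (2.898×10⁻³ m·K)/(65.4 K) = 4.431×10⁻⁵ m.
That is 44.3 μm, in the infrared range.

λ_max ≈ 44.3 μm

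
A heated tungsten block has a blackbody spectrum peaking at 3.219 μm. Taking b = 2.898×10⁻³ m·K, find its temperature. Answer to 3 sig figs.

T ≈ 900 K

Wien's law gives T = b/λ_max = (2.898×10⁻³ m·K)/(3.219×10⁻⁶ m) = 900 K.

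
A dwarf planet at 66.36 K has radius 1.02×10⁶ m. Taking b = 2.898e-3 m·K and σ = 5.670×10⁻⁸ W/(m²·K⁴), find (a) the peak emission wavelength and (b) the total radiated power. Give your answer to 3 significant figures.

λ_max ≈ 43.7 μm; P ≈ 1.44×10¹³ W

(a) λ_max = b/T = 2.898×10⁻³/66.36 = 4.367×10⁻⁵ m = 43.7 μm.
Surface area A = 4πR² = 4π(1.02×10⁶ m)² = 1.30741×10¹³ m².
(b) P = σAT⁴ = 5.670×10⁻⁸×1.30741×10¹³×(66.36)⁴ = 1.44×10¹³ W.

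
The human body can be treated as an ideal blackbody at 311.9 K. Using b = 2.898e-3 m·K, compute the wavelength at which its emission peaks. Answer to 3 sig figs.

Wien's displacement law: λ_max = b/T = (2.898×10⁻³ m·K)/(311.9 K) = 9.291×10⁻⁶ m.
That is 9.29 μm, in the infrared range.

λ_max ≈ 9.29 μm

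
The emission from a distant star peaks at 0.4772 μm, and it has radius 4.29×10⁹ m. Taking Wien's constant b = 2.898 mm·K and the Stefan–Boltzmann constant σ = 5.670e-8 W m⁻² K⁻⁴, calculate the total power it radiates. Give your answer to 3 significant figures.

P ≈ 1.78×10²⁸ W

Wien's law: T = b/λ_max = 2.898×10⁻³/4.772×10⁻⁷ = 6072.93 K.
Surface area A = 4πR² = 4π(4.29×10⁹ m)² = 2.31273×10²⁰ m².
Then P = σAT⁴ = 5.670×10⁻⁸×2.31273×10²⁰×(6072.93)⁴ = 1.78×10²⁸ W.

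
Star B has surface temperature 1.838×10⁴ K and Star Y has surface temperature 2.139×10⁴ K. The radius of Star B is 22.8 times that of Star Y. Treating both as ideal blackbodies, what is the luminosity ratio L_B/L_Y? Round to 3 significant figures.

L ∝ R²T⁴, so L_B/L_Y = (R_B/R_Y)²(T_B/T_Y)⁴ = (22.8)² × (1.838×10⁴/2.139×10⁴)⁴ = 519.84 × 0.545179 = 283.

L_B/L_Y ≈ 283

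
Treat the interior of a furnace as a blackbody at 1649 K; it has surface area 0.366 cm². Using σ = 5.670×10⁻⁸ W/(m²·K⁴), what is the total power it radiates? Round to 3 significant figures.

P ≈ 15.3 W

Area A = 0.366 cm² = 3.66×10⁻⁵ m².
P = σAT⁴ = 5.670×10⁻⁸ × 3.66×10⁻⁵ × (1649)⁴ = 15.3 W.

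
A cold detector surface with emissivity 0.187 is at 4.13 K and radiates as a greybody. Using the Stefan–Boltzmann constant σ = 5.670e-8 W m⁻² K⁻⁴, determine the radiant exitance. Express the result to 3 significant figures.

Stefan–Boltzmann: I = εσT⁴ = 0.187 × 5.670×10⁻⁸ × (4.13)⁴ = 3.08×10⁻⁶ W/m².

I ≈ 3.08×10⁻⁶ W/m²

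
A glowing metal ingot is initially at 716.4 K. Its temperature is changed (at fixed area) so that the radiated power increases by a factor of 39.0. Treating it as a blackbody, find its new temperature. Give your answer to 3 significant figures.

T₂ ≈ 1.79×10³ K

P ∝ T⁴, so T₂/T₁ = (P₂/P₁)^(1/4) = (39.0)^(1/4) = 2.49900.
T₂ = 716.4 × 2.49900 = 1.79×10³ K.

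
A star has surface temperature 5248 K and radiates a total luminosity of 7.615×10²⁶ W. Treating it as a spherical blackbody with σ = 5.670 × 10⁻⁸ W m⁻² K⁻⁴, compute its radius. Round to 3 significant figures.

L = 4πR²σT⁴ ⇒ R = √(L/(4πσT⁴)).
σT⁴ = 4.30089×10⁷ W/m², so R = √(7.615×10²⁶/(4π×4.30089×10⁷)) = 1.19×10⁹ m.

R ≈ 1.19×10⁹ m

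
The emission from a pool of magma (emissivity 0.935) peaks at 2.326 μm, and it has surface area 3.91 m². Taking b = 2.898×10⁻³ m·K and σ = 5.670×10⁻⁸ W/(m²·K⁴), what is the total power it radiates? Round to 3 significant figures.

P ≈ 4.99×10⁵ W

Wien's law: T = b/λ_max = 2.898×10⁻³/2.326×10⁻⁶ = 1245.92 K.
Area A = 3.91 m².
Then P = εσAT⁴ = 0.935×5.670×10⁻⁸×3.91×(1245.92)⁴ = 4.99×10⁵ W.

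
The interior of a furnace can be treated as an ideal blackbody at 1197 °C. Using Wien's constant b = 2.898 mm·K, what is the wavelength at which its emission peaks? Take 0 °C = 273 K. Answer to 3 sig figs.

T = 1197 °C + 273 = 1470 K.
Wien's displacement law: λ_max = b/T = (2.898×10⁻³ m·K)/(1470 K) = 1.971×10⁻⁶ m.
That is 1.97×10³ nm, in the infrared range.

λ_max ≈ 1.97×10³ nm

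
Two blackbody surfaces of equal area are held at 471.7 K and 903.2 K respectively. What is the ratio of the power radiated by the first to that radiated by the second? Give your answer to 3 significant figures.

P₁/P₂ ≈ 0.0744

With equal areas, P₁/P₂ = (T₁/T₂)⁴ = (471.7/903.2)⁴ = 0.0744.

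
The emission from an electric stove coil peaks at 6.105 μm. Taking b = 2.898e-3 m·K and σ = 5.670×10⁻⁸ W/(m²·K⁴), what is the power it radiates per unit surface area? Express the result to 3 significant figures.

Wien's law: T = b/λ_max = 2.898×10⁻³/6.105×10⁻⁶ = 474.693 K.
Then I = σT⁴ = 5.670×10⁻⁸×(474.693)⁴ = 2.88×10³ W/m².

I ≈ 2.88×10³ W/m²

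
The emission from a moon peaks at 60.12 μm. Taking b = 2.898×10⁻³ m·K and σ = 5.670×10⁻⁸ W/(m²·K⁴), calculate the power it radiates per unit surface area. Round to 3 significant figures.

Wien's law: T = b/λ_max = 2.898×10⁻³/6.012×10⁻⁵ = 48.2036 K.
Then I = σT⁴ = 5.670×10⁻⁸×(48.2036)⁴ = 0.306 W/m².

I ≈ 0.306 W/m²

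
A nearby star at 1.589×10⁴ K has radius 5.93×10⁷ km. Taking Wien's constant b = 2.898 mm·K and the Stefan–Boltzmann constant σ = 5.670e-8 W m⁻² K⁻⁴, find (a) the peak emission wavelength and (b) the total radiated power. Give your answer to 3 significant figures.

λ_max ≈ 182 nm; P ≈ 1.60×10³² W

(a) λ_max = b/T = 2.898×10⁻³/1.589×10⁴ = 1.824×10⁻⁷ m = 182 nm.
Surface area A = 4πR² = 4π(5.93×10¹⁰ m)² = 4.41895×10²² m².
(b) P = σAT⁴ = 5.670×10⁻⁸×4.41895×10²²×(1.589×10⁴)⁴ = 1.60×10³² W.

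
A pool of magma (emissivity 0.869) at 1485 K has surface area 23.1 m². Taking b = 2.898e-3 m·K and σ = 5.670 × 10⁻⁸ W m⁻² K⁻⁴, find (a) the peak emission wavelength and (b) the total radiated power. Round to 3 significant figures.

(a) λ_max = b/T = 2.898×10⁻³/1485 = 1.952×10⁻⁶ m = 1.95 μm.
Area A = 23.1 m².
(b) P = εσAT⁴ = 0.869×5.670×10⁻⁸×23.1×(1485)⁴ = 5.54×10⁶ W.

λ_max ≈ 1.95 μm; P ≈ 5.54×10⁶ W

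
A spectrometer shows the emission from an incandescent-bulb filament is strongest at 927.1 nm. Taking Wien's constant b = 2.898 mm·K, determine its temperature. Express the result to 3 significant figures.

Wien's law gives T = b/λ_max = (2.898×10⁻³ m·K)/(9.271×10⁻⁷ m) = 3.13×10³ K.

T ≈ 3.13×10³ K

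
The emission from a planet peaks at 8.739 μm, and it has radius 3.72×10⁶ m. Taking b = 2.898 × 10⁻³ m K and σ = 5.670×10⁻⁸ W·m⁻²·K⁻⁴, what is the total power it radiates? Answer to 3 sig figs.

P ≈ 1.19×10¹⁷ W

Wien's law: T = b/λ_max = 2.898×10⁻³/8.739×10⁻⁶ = 331.617 K.
Surface area A = 4πR² = 4π(3.72×10⁶ m)² = 1.73898×10¹⁴ m².
Then P = σAT⁴ = 5.670×10⁻⁸×1.73898×10¹⁴×(331.617)⁴ = 1.19×10¹⁷ W.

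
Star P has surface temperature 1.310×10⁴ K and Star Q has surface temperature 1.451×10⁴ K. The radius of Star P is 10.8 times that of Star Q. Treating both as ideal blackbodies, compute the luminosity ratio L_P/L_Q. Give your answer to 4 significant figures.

L_P/L_Q ≈ 77.49

L ∝ R²T⁴, so L_P/L_Q = (R_P/R_Q)²(T_P/T_Q)⁴ = (10.8)² × (1.310×10⁴/1.451×10⁴)⁴ = 116.64 × 0.664378 = 77.49.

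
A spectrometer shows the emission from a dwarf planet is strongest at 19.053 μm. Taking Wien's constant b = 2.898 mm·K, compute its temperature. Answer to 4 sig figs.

T ≈ 152.1 K

Wien's law gives T = b/λ_max = (2.898×10⁻³ m·K)/(1.9053×10⁻⁵ m) = 152.1 K.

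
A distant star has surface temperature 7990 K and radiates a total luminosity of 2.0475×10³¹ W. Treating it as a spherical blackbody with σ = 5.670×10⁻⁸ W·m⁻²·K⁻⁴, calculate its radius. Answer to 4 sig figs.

R ≈ 8.397×10¹⁰ m

L = 4πR²σT⁴ ⇒ R = √(L/(4πσT⁴)).
σT⁴ = 2.31084×10⁸ W/m², so R = √(2.0475×10³¹/(4π×2.31084×10⁸)) = 8.397×10¹⁰ m.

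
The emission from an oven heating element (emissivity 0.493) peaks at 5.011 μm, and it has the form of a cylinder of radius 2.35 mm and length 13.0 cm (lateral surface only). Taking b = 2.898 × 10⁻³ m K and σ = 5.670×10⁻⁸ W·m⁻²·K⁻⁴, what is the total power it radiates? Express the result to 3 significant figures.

Wien's law: T = b/λ_max = 2.898×10⁻³/5.011×10⁻⁶ = 578.328 K.
Lateral area A = 2πrL = 2π×2.35×10⁻³×0.130 = 1.91951×10⁻³ m².
Then P = εσAT⁴ = 0.493×5.670×10⁻⁸×1.91951×10⁻³×(578.328)⁴ = 6.00 W.

P ≈ 6.00 W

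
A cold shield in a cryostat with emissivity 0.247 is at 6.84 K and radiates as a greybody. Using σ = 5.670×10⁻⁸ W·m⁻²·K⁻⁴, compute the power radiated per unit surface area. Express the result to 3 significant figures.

Stefan–Boltzmann: I = εσT⁴ = 0.247 × 5.670×10⁻⁸ × (6.84)⁴ = 3.07×10⁻⁵ W/m².

I ≈ 3.07×10⁻⁵ W/m²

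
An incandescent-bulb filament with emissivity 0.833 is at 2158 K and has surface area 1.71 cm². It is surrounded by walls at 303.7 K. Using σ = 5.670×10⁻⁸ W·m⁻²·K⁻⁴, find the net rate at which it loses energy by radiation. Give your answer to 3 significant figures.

Area A = 1.71 cm² = 1.71×10⁻⁴ m².
Net radiated power P_net = εσA(T⁴ − T₀⁴) = 0.833×5.670×10⁻⁸×1.71×10⁻⁴×(2158⁴ − 303.7⁴).
T⁴ − T₀⁴ = 2.16873×10¹³ − 8.50705×10⁹ = 2.16788×10¹³ K⁴, so P_net = 175 W.

Net loss ≈ 175 W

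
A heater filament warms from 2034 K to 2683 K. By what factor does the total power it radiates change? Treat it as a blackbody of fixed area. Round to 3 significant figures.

P ∝ T⁴, so P₂/P₁ = (T₂/T₁)⁴ = (2683/2034)⁴ = (1.31908)⁴ = 3.03.

P₂/P₁ ≈ 3.03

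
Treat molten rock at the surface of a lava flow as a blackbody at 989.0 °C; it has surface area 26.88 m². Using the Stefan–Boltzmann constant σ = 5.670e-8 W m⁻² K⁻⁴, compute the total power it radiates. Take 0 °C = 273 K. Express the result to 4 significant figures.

P ≈ 3.866×10⁶ W

T = 989.0 °C + 273 = 1262.0 K.
Area A = 26.88 m².
P = σAT⁴ = 5.670×10⁻⁸ × 26.88 × (1262.0)⁴ = 3.866×10⁶ W.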